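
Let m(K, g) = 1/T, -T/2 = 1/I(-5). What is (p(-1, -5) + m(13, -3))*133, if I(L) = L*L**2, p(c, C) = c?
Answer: 16359/2 ≈ 8179.5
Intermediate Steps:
I(L) = L**3
T = 2/125 (T = -2/((-5)**3) = -2/(-125) = -2*(-1/125) = 2/125 ≈ 0.016000)
m(K, g) = 125/2 (m(K, g) = 1/(2/125) = 125/2)
(p(-1, -5) + m(13, -3))*133 = (-1 + 125/2)*133 = (123/2)*133 = 16359/2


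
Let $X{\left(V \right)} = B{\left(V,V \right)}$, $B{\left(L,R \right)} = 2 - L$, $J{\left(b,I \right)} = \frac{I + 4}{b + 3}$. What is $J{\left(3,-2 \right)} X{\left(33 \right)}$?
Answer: $- \frac{31}{3} \approx -10.333$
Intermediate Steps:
$J{\left(b,I \right)} = \frac{4 + I}{3 + b}$
$X{\left(V \right)} = 2 - V$
$J{\left(3,-2 \right)} X{\left(33 \right)} = \frac{4 - 2}{3 + 3} \left(2 - 33\right) = \frac{1}{6} \cdot 2 \left(2 - 33\right) = \frac{1}{6} \cdot 2 \left(-31\right) = \frac{1}{3} \left(-31\right) = - \frac{31}{3}$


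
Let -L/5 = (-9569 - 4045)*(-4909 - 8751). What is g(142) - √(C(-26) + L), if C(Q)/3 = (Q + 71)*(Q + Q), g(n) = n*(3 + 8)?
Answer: 1562 - 2*I*√232460805 ≈ 1562.0 - 30493.0*I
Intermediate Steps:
g(n) = 11*n (g(n) = n*11 = 11*n)
L = -929836200 (L = -5*(-9569 - 4045)*(-4909 - 8751) = -(-68070)*(-13660) = -5*185967240 = -929836200)
C(Q) = 6*Q*(71 + Q) (C(Q) = 3*((Q + 71)*(Q + Q)) = 3*((71 + Q)*(2*Q)) = 3*(2*Q*(71 + Q)) = 6*Q*(71 + Q))
g(142) - √(C(-26) + L) = 11*142 - √(6*(-26)*(71 - 26) - 929836200) = 1562 - √(6*(-26)*45 - 929836200) = 1562 - √(-7020 - 929836200) = 1562 - √(-929843220) = 1562 - 2*I*√232460805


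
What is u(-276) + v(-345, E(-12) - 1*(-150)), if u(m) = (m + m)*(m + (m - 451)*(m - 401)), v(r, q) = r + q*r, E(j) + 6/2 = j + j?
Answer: -271573236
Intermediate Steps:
E(j) = -3 + 2*j (E(j) = -3 + (j + j) = -3 + 2*j)
u(m) = 2*m*(m + (-451 + m)*(-401 + m)) (u(m) = (2*m)*(m + (-451 + m)*(-401 + m)) = 2*m*(m + (-451 + m)*(-401 + m)))
u(-276) + v(-345, E(-12) - 1*(-150)) = 2*(-276)*(180851 + (-276)² - 851*(-276)) - 345*(1 + ((-3 + 2*(-12)) - 1*(-150))) = 2*(-276)*(180851 + 76176 + 234876) - 345*(1 + ((-3 - 24) + 150)) = 2*(-276)*491903 - 345*(1 + (-27 + 150)) = -271530456 - 345*(1 + 123) = -271530456 - 345*124 = -271530456 - 42780 = -271573236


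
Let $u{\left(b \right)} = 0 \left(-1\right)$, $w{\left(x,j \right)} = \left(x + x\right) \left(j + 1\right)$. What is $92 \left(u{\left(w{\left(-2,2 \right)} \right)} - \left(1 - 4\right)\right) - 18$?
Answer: $258$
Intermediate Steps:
$w{\left(x,j \right)} = 2 x \left(1 + j\right)$
$u{\left(b \right)} = 0$
$92 \left(u{\left(w{\left(-2,2 \right)} \right)} - \left(1 - 4\right)\right) - 18 = 92 \left(0 - \left(1 - 4\right)\right) - 18 = 92 \left(0 - -3\right) - 18 = 92 \left(0 + 3\right) - 18 = 92 \cdot 3 - 18 = 276 - 18 = 258$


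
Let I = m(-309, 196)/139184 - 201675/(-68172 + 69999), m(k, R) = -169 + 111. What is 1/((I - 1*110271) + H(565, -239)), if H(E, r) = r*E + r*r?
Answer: -42381528/7980246186541 ≈ -5.3108e-6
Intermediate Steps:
m(k, R) = -58
H(E, r) = r² + E*r (H(E, r) = E*r + r² = r² + E*r)
I = -4678339861/42381528 (I = -58/139184 - 201675/(-68172 + 69999) = -58*1/139184 - 201675/1827 = -29/69592 - 201675*1/1827 = -29/69592 - 67225/609 = -4678339861/42381528 ≈ -110.39)
1/((I - 1*110271) + H(565, -239)) = 1/((-4678339861/42381528 - 1*110271) - 239*(565 - 239)) = 1/((-4678339861/42381528 - 110271) - 239*326) = 1/(-4678131813949/42381528 - 77914) = 1/(-7980246186541/42381528) = -42381528/7980246186541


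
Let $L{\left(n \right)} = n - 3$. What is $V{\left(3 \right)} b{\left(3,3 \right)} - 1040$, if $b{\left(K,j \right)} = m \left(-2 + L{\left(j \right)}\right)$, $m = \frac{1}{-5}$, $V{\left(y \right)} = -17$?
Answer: $- \frac{5234}{5} \approx -1046.8$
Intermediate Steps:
$m = - \frac{1}{5} \approx -0.2$
$L{\left(n \right)} = -3 + n$ ($L{\left(n \right)} = n - 3 = -3 + n$)
$b{\left(K,j \right)} = 1 - \frac{j}{5}$ ($b{\left(K,j \right)} = - \frac{-2 + \left(-3 + j\right)}{5} = - \frac{-5 + j}{5} = 1 - \frac{j}{5}$)
$V{\left(3 \right)} b{\left(3,3 \right)} - 1040 = - 17 \left(1 - \frac{3}{5}\right) - 1040 = \left(-17\right) \frac{2}{5} - 1040 = - \frac{34}{5} - 1040 = - \frac{5234}{5}$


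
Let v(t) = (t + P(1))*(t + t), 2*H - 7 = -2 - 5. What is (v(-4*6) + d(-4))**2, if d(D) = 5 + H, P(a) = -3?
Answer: 1692601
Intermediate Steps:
H = 0 (H = 7/2 + (-2 - 5)/2 = 7/2 + (1/2)*(-7) = 7/2 - 7/2 = 0)
v(t) = 2*t*(-3 + t) (v(t) = (t - 3)*(t + t) = (-3 + t)*(2*t) = 2*t*(-3 + t))
d(D) = 5 (d(D) = 5 + 0 = 5)
(v(-4*6) + d(-4))**2 = (2*(-4*6)*(-3 - 4*6) + 5)**2 = (2*(-24)*(-3 - 24) + 5)**2 = (2*(-24)*(-27) + 5)**2 = (1296 + 5)**2 = 1301**2 = 1692601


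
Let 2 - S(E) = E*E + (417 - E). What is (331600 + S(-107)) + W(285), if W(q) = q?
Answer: 319914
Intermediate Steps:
S(E) = -415 + E - E² (S(E) = 2 - (E*E + (417 - E)) = 2 - (E² + (417 - E)) = 2 - (417 + E² - E) = 2 + (-417 + E - E²) = -415 + E - E²)
(331600 + S(-107)) + W(285) = (331600 + (-415 - 107 - 1*(-107)²)) + 285 = (331600 + (-415 - 107 - 1*11449)) + 285 = (331600 + (-415 - 107 - 11449)) + 285 = (331600 - 11971) + 285 = 319629 + 285 = 319914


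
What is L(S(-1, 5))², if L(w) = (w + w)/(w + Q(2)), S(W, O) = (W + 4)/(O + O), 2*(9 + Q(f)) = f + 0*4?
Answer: 36/5929 ≈ 0.0060719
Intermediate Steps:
Q(f) = -9 + f/2 (Q(f) = -9 + (f + 0*4)/2 = -9 + (f + 0)/2 = -9 + f/2)
S(W, O) = (4 + W)/(2*O) (S(W, O) = (4 + W)/((2*O)) = (4 + W)*(1/(2*O)) = (4 + W)/(2*O))
L(w) = 2*w/(-8 + w) (L(w) = (w + w)/(w + (-9 + (½)*2)) = (2*w)/(w + (-9 + 1)) = (2*w)/(w - 8) = (2*w)/(-8 + w) = 2*w/(-8 + w))
L(S(-1, 5))² = (2*((½)*(4 - 1)/5)/(-8 + (½)*(4 - 1)/5))² = (2*((½)*(⅕)*3)/(-8 + (½)*(⅕)*3))² = (2*(3/10)/(-8 + 3/10))² = (2*(3/10)/(-77/10))² = (2*(3/10)*(-10/77))² = (-6/77)² = 36/5929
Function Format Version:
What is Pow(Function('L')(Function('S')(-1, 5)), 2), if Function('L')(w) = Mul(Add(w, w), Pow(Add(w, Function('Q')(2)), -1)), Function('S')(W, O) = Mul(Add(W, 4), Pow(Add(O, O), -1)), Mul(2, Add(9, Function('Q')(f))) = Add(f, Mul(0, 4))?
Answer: Rational(36, 5929) ≈ 0.0060719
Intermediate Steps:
Function('Q')(f) = Add(-9, Mul(Rational(1, 2), f)) (Function('Q')(f) = Add(-9, Mul(Rational(1, 2), Add(f, Mul(0, 4)))) = Add(-9, Mul(Rational(1, 2), Add(f, 0))) = Add(-9, Mul(Rational(1, 2), f)))
Function('S')(W, O) = Mul(Rational(1, 2), Pow(O, -1), Add(4, W)) (Function('S')(W, O) = Mul(Add(4, W), Pow(Mul(2, O), -1)) = Mul(Add(4, W), Mul(Rational(1, 2), Pow(O, -1))) = Mul(Rational(1, 2), Pow(O, -1), Add(4, W)))
Function('L')(w) = Mul(2, w, Pow(Add(-8, w), -1)) (Function('L')(w) = Mul(Add(w, w), Pow(Add(w, Add(-9, Mul(Rational(1, 2), 2))), -1)) = Mul(Mul(2, w), Pow(Add(w, Add(-9, 1)), -1)) = Mul(Mul(2, w), Pow(Add(w, -8), -1)) = Mul(Mul(2, w), Pow(Add(-8, w), -1)) = Mul(2, w, Pow(Add(-8, w), -1)))
Pow(Function('L')(Function('S')(-1, 5)), 2) = Pow(Mul(2, Mul(Rational(1, 2), Pow(5, -1), Add(4, -1)), Pow(Add(-8, Mul(Rational(1, 2), Pow(5, -1), Add(4, -1))), -1)), 2) = Pow(Mul(2, Mul(Rational(1, 2), Rational(1, 5), 3), Pow(Add(-8, Mul(Rational(1, 2), Rational(1, 5), 3)), -1)), 2) = Pow(Mul(2, Rational(3, 10), Pow(Add(-8, Rational(3, 10)), -1)), 2) = Pow(Mul(2, Rational(3, 10), Pow(Rational(-77, 10), -1)), 2) = Pow(Mul(2, Rational(3, 10), Rational(-10, 77)), 2) = Pow(Rational(-6, 77), 2) = Rational(36, 5929)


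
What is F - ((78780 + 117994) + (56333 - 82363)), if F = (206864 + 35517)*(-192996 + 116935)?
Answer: -18435911985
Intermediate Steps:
F = -18435741241 (F = 242381*(-76061) = -18435741241)
F - ((78780 + 117994) + (56333 - 82363)) = -18435741241 - ((78780 + 117994) + (56333 - 82363)) = -18435741241 - (196774 - 26030) = -18435741241 - 1*170744 = -18435741241 - 170744 = -18435911985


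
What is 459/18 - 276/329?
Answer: 16227/658 ≈ 24.661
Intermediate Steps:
459/18 - 276/329 = 459*(1/18) - 276*1/329 = 51/2 - 276/329 = 16227/658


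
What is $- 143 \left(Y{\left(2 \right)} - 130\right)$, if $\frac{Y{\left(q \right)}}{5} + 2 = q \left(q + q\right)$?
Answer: $14300$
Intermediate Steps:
$Y{\left(q \right)} = -10 + 10 q^{2}$ ($Y{\left(q \right)} = -10 + 5 q \left(q + q\right) = -10 + 5 q 2 q = -10 + 5 \cdot 2 q^{2} = -10 + 10 q^{2}$)
$- 143 \left(Y{\left(2 \right)} - 130\right) = - 143 \left(\left(-10 + 10 \cdot 2^{2}\right) - 130\right) = - 143 \left(\left(-10 + 10 \cdot 4\right) - 130\right) = - 143 \left(\left(-10 + 40\right) - 130\right) = - 143 \left(30 - 130\right) = \left(-143\right) \left(-100\right) = 14300$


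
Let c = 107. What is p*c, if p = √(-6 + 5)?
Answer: 107*I ≈ 107.0*I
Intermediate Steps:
p = I (p = √(-1) = I ≈ 1.0*I)
p*c = I*107 = 107*I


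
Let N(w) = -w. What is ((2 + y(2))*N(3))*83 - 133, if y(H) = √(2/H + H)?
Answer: -631 - 249*√3 ≈ -1062.3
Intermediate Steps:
y(H) = √(H + 2/H)
((2 + y(2))*N(3))*83 - 133 = ((2 + √(2 + 2/2))*(-1*3))*83 - 133 = ((2 + √(2 + 2*(½)))*(-3))*83 - 133 = ((2 + √(2 + 1))*(-3))*83 - 133 = ((2 + √3)*(-3))*83 - 133 = (-6 - 3*√3)*83 - 133 = (-498 - 249*√3) - 133 = -631 - 249*√3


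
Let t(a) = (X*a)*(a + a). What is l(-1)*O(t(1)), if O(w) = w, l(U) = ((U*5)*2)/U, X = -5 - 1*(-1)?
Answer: -80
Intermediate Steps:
X = -4 (X = -5 + 1 = -4)
t(a) = -8*a² (t(a) = (-4*a)*(a + a) = (-4*a)*(2*a) = -8*a²)
l(U) = 10 (l(U) = ((5*U)*2)/U = (10*U)/U = 10)
l(-1)*O(t(1)) = 10*(-8*1²) = 10*(-8*1) = 10*(-8) = -80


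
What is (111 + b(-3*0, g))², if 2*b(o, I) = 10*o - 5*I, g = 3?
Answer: 42849/4 ≈ 10712.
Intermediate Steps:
b(o, I) = 5*o - 5*I/2 (b(o, I) = (10*o - 5*I)/2 = (-5*I + 10*o)/2 = 5*o - 5*I/2)
(111 + b(-3*0, g))² = (111 + (5*(-3*0) - 5/2*3))² = (111 + (5*0 - 15/2))² = (111 + (0 - 15/2))² = (111 - 15/2)² = (207/2)² = 42849/4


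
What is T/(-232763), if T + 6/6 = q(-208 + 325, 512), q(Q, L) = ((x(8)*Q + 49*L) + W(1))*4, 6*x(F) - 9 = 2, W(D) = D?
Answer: -101213/232763 ≈ -0.43483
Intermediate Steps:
x(F) = 11/6 (x(F) = 3/2 + (⅙)*2 = 3/2 + ⅓ = 11/6)
q(Q, L) = 4 + 196*L + 22*Q/3 (q(Q, L) = ((11*Q/6 + 49*L) + 1)*4 = ((49*L + 11*Q/6) + 1)*4 = (1 + 49*L + 11*Q/6)*4 = 4 + 196*L + 22*Q/3)
T = 101213 (T = -1 + (4 + 196*512 + 22*(-208 + 325)/3) = -1 + (4 + 100352 + (22/3)*117) = -1 + (4 + 100352 + 858) = -1 + 101214 = 101213)
T/(-232763) = 101213/(-232763) = 101213*(-1/232763) = -101213/232763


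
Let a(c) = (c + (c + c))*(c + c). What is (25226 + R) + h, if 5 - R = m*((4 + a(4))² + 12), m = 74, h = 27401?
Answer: -688256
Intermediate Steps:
a(c) = 6*c² (a(c) = (c + 2*c)*(2*c) = (3*c)*(2*c) = 6*c²)
R = -740883 (R = 5 - 74*((4 + 6*4²)² + 12) = 5 - 74*((4 + 6*16)² + 12) = 5 - 74*((4 + 96)² + 12) = 5 - 74*(100² + 12) = 5 - 74*(10000 + 12) = 5 - 74*10012 = 5 - 1*740888 = 5 - 740888 = -740883)
(25226 + R) + h = (25226 - 740883) + 27401 = -715657 + 27401 = -688256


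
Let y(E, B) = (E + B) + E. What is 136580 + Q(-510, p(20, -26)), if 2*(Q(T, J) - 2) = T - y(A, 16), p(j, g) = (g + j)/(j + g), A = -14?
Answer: 136333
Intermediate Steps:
y(E, B) = B + 2*E (y(E, B) = (B + E) + E = B + 2*E)
p(j, g) = 1 (p(j, g) = (g + j)/(g + j) = 1)
Q(T, J) = 8 + T/2 (Q(T, J) = 2 + (T - (16 + 2*(-14)))/2 = 2 + (T - (16 - 28))/2 = 2 + (T - 1*(-12))/2 = 2 + (T + 12)/2 = 2 + (12 + T)/2 = 2 + (6 + T/2) = 8 + T/2)
136580 + Q(-510, p(20, -26)) = 136580 + (8 + (1/2)*(-510)) = 136580 + (8 - 255) = 136580 - 247 = 136333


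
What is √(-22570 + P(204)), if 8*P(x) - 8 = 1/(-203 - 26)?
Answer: I*√18936655322/916 ≈ 150.23*I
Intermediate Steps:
P(x) = 1831/1832 (P(x) = 1 + 1/(8*(-203 - 26)) = 1 + (⅛)/(-229) = 1 + (⅛)*(-1/229) = 1 - 1/1832 = 1831/1832)
√(-22570 + P(204)) = √(-22570 + 1831/1832) = √(-41346409/1832) = I*√18936655322/916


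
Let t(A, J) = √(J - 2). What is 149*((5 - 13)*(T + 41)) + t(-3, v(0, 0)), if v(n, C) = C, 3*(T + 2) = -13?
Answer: -123968/3 + I*√2 ≈ -41323.0 + 1.4142*I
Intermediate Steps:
T = -19/3 (T = -2 + (⅓)*(-13) = -2 - 13/3 = -19/3 ≈ -6.3333)
t(A, J) = √(-2 + J)
149*((5 - 13)*(T + 41)) + t(-3, v(0, 0)) = 149*((5 - 13)*(-19/3 + 41)) + √(-2 + 0) = 149*(-8*104/3) + √(-2) = 149*(-832/3) + I*√2 = -123968/3 + I*√2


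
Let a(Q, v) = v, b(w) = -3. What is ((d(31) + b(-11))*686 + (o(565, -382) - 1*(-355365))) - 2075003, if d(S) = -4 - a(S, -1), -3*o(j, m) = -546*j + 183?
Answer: -1620985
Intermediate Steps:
o(j, m) = -61 + 182*j (o(j, m) = -(-546*j + 183)/3 = -(183 - 546*j)/3 = -61 + 182*j)
d(S) = -3 (d(S) = -4 - 1*(-1) = -4 + 1 = -3)
((d(31) + b(-11))*686 + (o(565, -382) - 1*(-355365))) - 2075003 = ((-3 - 3)*686 + ((-61 + 182*565) - 1*(-355365))) - 2075003 = (-6*686 + ((-61 + 102830) + 355365)) - 2075003 = (-4116 + (102769 + 355365)) - 2075003 = (-4116 + 458134) - 2075003 = 454018 - 2075003 = -1620985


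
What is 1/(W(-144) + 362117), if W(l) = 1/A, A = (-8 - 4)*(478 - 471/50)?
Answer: 140574/50904235133 ≈ 2.7615e-6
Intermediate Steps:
A = -140574/25 (A = -12*(478 - 471*1/50) = -12*(478 - 471/50) = -12*23429/50 = -140574/25 ≈ -5623.0)
W(l) = -25/140574 (W(l) = 1/(-140574/25) = -25/140574)
1/(W(-144) + 362117) = 1/(-25/140574 + 362117) = 1/(50904235133/140574) = 140574/50904235133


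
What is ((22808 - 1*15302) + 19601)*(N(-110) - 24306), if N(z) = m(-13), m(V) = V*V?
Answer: -654281659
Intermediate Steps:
m(V) = V²
N(z) = 169 (N(z) = (-13)² = 169)
((22808 - 1*15302) + 19601)*(N(-110) - 24306) = ((22808 - 1*15302) + 19601)*(169 - 24306) = ((22808 - 15302) + 19601)*(-24137) = (7506 + 19601)*(-24137) = 27107*(-24137) = -654281659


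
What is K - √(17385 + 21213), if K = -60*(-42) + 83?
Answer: 2603 - √38598 ≈ 2406.5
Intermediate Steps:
K = 2603 (K = 2520 + 83 = 2603)
K - √(17385 + 21213) = 2603 - √(17385 + 21213) = 2603 - √38598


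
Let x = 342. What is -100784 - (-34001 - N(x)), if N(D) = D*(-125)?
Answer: -109533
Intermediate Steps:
N(D) = -125*D
-100784 - (-34001 - N(x)) = -100784 - (-34001 - (-125)*342) = -100784 - (-34001 - 1*(-42750)) = -100784 - (-34001 + 42750) = -100784 - 1*8749 = -100784 - 8749 = -109533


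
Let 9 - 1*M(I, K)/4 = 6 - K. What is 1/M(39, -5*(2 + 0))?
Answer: -1/28 ≈ -0.035714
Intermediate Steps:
M(I, K) = 12 + 4*K (M(I, K) = 36 - 4*(6 - K) = 36 + (-24 + 4*K) = 12 + 4*K)
1/M(39, -5*(2 + 0)) = 1/(12 + 4*(-5*(2 + 0))) = 1/(12 + 4*(-5*2)) = 1/(12 + 4*(-10)) = 1/(12 - 40) = 1/(-28) = -1/28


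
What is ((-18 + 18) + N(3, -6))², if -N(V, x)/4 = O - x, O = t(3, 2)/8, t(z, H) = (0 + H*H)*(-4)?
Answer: 256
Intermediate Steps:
t(z, H) = -4*H² (t(z, H) = (0 + H²)*(-4) = H²*(-4) = -4*H²)
O = -2 (O = -4*2²/8 = -4*4*(⅛) = -16*⅛ = -2)
N(V, x) = 8 + 4*x (N(V, x) = -4*(-2 - x) = 8 + 4*x)
((-18 + 18) + N(3, -6))² = ((-18 + 18) + (8 + 4*(-6)))² = (0 + (8 - 24))² = (0 - 16)² = (-16)² = 256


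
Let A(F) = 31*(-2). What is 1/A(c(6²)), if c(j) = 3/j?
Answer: -1/62 ≈ -0.016129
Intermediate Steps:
A(F) = -62
1/A(c(6²)) = 1/(-62) = -1/62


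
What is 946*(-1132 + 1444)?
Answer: 295152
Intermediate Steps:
946*(-1132 + 1444) = 946*312 = 295152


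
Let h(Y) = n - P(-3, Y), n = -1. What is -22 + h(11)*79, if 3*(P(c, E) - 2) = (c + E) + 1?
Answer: -496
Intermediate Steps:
P(c, E) = 7/3 + E/3 + c/3 (P(c, E) = 2 + ((c + E) + 1)/3 = 2 + ((E + c) + 1)/3 = 2 + (1 + E + c)/3 = 2 + (1/3 + E/3 + c/3) = 7/3 + E/3 + c/3)
h(Y) = -7/3 - Y/3 (h(Y) = -1 - (7/3 + Y/3 + (1/3)*(-3)) = -1 - (7/3 + Y/3 - 1) = -1 - (4/3 + Y/3) = -1 + (-4/3 - Y/3) = -7/3 - Y/3)
-22 + h(11)*79 = -22 + (-7/3 - 1/3*11)*79 = -22 + (-7/3 - 11/3)*79 = -22 - 6*79 = -22 - 474 = -496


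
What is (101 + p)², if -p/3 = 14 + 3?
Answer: 2500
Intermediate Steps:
p = -51 (p = -3*(14 + 3) = -3*17 = -51)
(101 + p)² = (101 - 51)² = 50² = 2500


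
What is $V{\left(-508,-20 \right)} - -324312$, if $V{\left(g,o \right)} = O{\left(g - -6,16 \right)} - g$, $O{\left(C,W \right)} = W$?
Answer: $324836$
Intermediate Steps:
$V{\left(g,o \right)} = 16 - g$
$V{\left(-508,-20 \right)} - -324312 = \left(16 - -508\right) - -324312 = \left(16 + 508\right) + 324312 = 524 + 324312 = 324836$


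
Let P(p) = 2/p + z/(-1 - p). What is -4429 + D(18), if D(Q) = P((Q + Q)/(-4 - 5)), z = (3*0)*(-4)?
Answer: -8859/2 ≈ -4429.5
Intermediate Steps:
z = 0 (z = 0*(-4) = 0)
P(p) = 2/p (P(p) = 2/p + 0/(-1 - p) = 2/p + 0 = 2/p)
D(Q) = -9/Q (D(Q) = 2/(((Q + Q)/(-4 - 5))) = 2/(((2*Q)/(-9))) = 2/(((2*Q)*(-1/9))) = 2/((-2*Q/9)) = 2*(-9/(2*Q)) = -9/Q)
-4429 + D(18) = -4429 - 9/18 = -4429 - 9*1/18 = -4429 - 1/2 = -8859/2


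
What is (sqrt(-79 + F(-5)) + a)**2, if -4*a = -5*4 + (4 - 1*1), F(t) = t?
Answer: -1055/16 + 17*I*sqrt(21) ≈ -65.938 + 77.904*I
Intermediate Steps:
a = 17/4 (a = -(-5*4 + (4 - 1*1))/4 = -(-20 + (4 - 1))/4 = -(-20 + 3)/4 = -1/4*(-17) = 17/4 ≈ 4.2500)
(sqrt(-79 + F(-5)) + a)**2 = (sqrt(-79 - 5) + 17/4)**2 = (sqrt(-84) + 17/4)**2 = (2*I*sqrt(21) + 17/4)**2 = (17/4 + 2*I*sqrt(21))**2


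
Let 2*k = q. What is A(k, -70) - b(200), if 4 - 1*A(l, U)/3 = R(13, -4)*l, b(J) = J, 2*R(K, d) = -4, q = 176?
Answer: 340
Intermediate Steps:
R(K, d) = -2 (R(K, d) = (1/2)*(-4) = -2)
k = 88 (k = (1/2)*176 = 88)
A(l, U) = 12 + 6*l (A(l, U) = 12 - (-6)*l = 12 + 6*l)
A(k, -70) - b(200) = (12 + 6*88) - 1*200 = (12 + 528) - 200 = 540 - 200 = 340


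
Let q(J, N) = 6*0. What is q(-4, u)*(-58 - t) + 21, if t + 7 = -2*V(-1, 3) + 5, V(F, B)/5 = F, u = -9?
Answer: 21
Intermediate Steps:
V(F, B) = 5*F
q(J, N) = 0
t = 8 (t = -7 + (-10*(-1) + 5) = -7 + (-2*(-5) + 5) = -7 + (10 + 5) = -7 + 15 = 8)
q(-4, u)*(-58 - t) + 21 = 0*(-58 - 1*8) + 21 = 0*(-58 - 8) + 21 = 0*(-66) + 21 = 0 + 21 = 21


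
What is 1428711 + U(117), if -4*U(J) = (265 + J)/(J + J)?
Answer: 668636557/468 ≈ 1.4287e+6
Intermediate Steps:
U(J) = -(265 + J)/(8*J) (U(J) = -(265 + J)/(4*(J + J)) = -(265 + J)/(4*(2*J)) = -(265 + J)*1/(2*J)/4 = -(265 + J)/(8*J))
1428711 + U(117) = 1428711 + (1/8)*(-265 - 1*117)/117 = 1428711 + (1/8)*(1/117)*(-265 - 117) = 1428711 + (1/8)*(1/117)*(-382) = 1428711 - 191/468 = 668636557/468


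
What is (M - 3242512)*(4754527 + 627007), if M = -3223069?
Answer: -34794743981254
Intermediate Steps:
(M - 3242512)*(4754527 + 627007) = (-3223069 - 3242512)*(4754527 + 627007) = -6465581*5381534 = -34794743981254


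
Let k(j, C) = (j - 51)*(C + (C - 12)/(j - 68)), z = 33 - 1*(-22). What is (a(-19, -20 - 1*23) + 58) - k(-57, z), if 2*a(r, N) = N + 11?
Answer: 743106/125 ≈ 5944.8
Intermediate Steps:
z = 55 (z = 33 + 22 = 55)
a(r, N) = 11/2 + N/2 (a(r, N) = (N + 11)/2 = (11 + N)/2 = 11/2 + N/2)
k(j, C) = (-51 + j)*(C + (-12 + C)/(-68 + j))
(a(-19, -20 - 1*23) + 58) - k(-57, z) = ((11/2 + (-20 - 1*23)/2) + 58) - (612 - 12*(-57) + 3417*55 + 55*(-57)² - 118*55*(-57))/(-68 - 57) = ((11/2 + (-20 - 23)/2) + 58) - (612 + 684 + 187935 + 55*3249 + 369930)/(-125) = ((11/2 + (½)*(-43)) + 58) - (-1)*(612 + 684 + 187935 + 178695 + 369930)/125 = ((11/2 - 43/2) + 58) - (-1)*737856/125 = (-16 + 58) - 1*(-737856/125) = 42 + 737856/125 = 743106/125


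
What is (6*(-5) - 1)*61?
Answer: -1891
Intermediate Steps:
(6*(-5) - 1)*61 = (-30 - 1)*61 = -31*61 = -1891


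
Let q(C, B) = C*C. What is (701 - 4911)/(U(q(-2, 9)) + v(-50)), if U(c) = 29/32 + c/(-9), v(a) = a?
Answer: 1212480/14267 ≈ 84.985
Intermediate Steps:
q(C, B) = C**2
U(c) = 29/32 - c/9 (U(c) = 29*(1/32) + c*(-1/9) = 29/32 - c/9)
(701 - 4911)/(U(q(-2, 9)) + v(-50)) = (701 - 4911)/((29/32 - 1/9*(-2)**2) - 50) = -4210/((29/32 - 1/9*4) - 50) = -4210/((29/32 - 4/9) - 50) = -4210/(133/288 - 50) = -4210/(-14267/288) = -4210*(-288/14267) = 1212480/14267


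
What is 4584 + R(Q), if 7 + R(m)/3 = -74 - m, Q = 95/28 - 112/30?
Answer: 607883/140 ≈ 4342.0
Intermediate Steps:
Q = -143/420 (Q = 95*(1/28) - 112*1/30 = 95/28 - 56/15 = -143/420 ≈ -0.34048)
R(m) = -243 - 3*m (R(m) = -21 + 3*(-74 - m) = -21 + (-222 - 3*m) = -243 - 3*m)
4584 + R(Q) = 4584 + (-243 - 3*(-143/420)) = 4584 + (-243 + 143/140) = 4584 - 33877/140 = 607883/140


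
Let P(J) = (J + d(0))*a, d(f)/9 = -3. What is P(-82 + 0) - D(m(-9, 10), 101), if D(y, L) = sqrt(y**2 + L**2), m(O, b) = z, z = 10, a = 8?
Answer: -872 - sqrt(10301) ≈ -973.49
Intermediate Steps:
d(f) = -27 (d(f) = 9*(-3) = -27)
m(O, b) = 10
P(J) = -216 + 8*J (P(J) = (J - 27)*8 = (-27 + J)*8 = -216 + 8*J)
D(y, L) = sqrt(L**2 + y**2)
P(-82 + 0) - D(m(-9, 10), 101) = (-216 + 8*(-82 + 0)) - sqrt(101**2 + 10**2) = (-216 + 8*(-82)) - sqrt(10201 + 100) = (-216 - 656) - sqrt(10301) = -872 - sqrt(10301)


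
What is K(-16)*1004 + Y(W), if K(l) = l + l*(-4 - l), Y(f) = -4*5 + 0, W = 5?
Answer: -208852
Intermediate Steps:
Y(f) = -20 (Y(f) = -20 + 0 = -20)
K(-16)*1004 + Y(W) = -1*(-16)*(3 - 16)*1004 - 20 = -1*(-16)*(-13)*1004 - 20 = -208*1004 - 20 = -208832 - 20 = -208852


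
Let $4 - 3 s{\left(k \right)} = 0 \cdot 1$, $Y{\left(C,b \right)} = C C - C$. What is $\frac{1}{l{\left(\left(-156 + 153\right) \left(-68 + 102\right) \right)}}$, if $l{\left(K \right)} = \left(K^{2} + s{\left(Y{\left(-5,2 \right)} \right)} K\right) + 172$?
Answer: $\frac{1}{10440} \approx 9.5785 \cdot 10^{-5}$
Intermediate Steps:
$Y{\left(C,b \right)} = C^{2} - C$
$s{\left(k \right)} = \frac{4}{3}$ ($s{\left(k \right)} = \frac{4}{3} - \frac{0 \cdot 1}{3} = \frac{4}{3} - 0 = \frac{4}{3} + 0 = \frac{4}{3}$)
$l{\left(K \right)} = 172 + K^{2} + \frac{4 K}{3}$ ($l{\left(K \right)} = \left(K^{2} + \frac{4 K}{3}\right) + 172 = 172 + K^{2} + \frac{4 K}{3}$)
$\frac{1}{l{\left(\left(-156 + 153\right) \left(-68 + 102\right) \right)}} = \frac{1}{172 + \left(\left(-156 + 153\right) \left(-68 + 102\right)\right)^{2} + \frac{4 \left(-156 + 153\right) \left(-68 + 102\right)}{3}} = \frac{1}{172 + \left(\left(-3\right) 34\right)^{2} + \frac{4 \left(\left(-3\right) 34\right)}{3}} = \frac{1}{172 + \left(-102\right)^{2} + \frac{4}{3} \left(-102\right)} = \frac{1}{172 + 10404 - 136} = \frac{1}{10440}$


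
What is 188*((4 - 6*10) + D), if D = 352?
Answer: 55648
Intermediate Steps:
188*((4 - 6*10) + D) = 188*((4 - 6*10) + 352) = 188*((4 - 60) + 352) = 188*(-56 + 352) = 188*296 = 55648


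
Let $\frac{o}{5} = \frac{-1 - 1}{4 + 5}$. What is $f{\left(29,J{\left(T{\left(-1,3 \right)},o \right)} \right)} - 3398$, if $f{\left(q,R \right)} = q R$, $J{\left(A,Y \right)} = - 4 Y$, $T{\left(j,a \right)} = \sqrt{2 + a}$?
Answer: $- \frac{29422}{9} \approx -3269.1$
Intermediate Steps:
$o = - \frac{10}{9}$ ($o = 5 \frac{-1 - 1}{4 + 5} = 5 \left(- \frac{2}{9}\right) = - \frac{10}{9} \approx -1.1111$)
$f{\left(q,R \right)} = R q$
$f{\left(29,J{\left(T{\left(-1,3 \right)},o \right)} \right)} - 3398 = \left(-4\right) \left(- \frac{10}{9}\right) 29 - 3398 = \frac{40}{9} \cdot 29 - 3398 = \frac{1160}{9} - 3398 = - \frac{29422}{9}$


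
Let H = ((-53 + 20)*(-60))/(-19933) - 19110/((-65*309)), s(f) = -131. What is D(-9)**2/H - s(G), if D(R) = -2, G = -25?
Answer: 118698055/874747 ≈ 135.69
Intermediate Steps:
H = 1749494/2053099 (H = -33*(-60)*(-1/19933) - 19110/(-20085) = 1980*(-1/19933) - 19110*(-1/20085) = -1980/19933 + 98/103 = 1749494/2053099 ≈ 0.85212)
D(-9)**2/H - s(G) = (-2)**2/(1749494/2053099) - 1*(-131) = 4*(2053099/1749494) + 131 = 4106198/874747 + 131 = 118698055/874747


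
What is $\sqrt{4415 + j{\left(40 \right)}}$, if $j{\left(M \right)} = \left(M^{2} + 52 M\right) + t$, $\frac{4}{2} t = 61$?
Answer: $\frac{\sqrt{32502}}{2} \approx 90.142$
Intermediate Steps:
$t = \frac{61}{2}$ ($t = \frac{1}{2} \cdot 61 = \frac{61}{2} \approx 30.5$)
$j{\left(M \right)} = \frac{61}{2} + M^{2} + 52 M$ ($j{\left(M \right)} = \left(M^{2} + 52 M\right) + \frac{61}{2} = \frac{61}{2} + M^{2} + 52 M$)
$\sqrt{4415 + j{\left(40 \right)}} = \sqrt{4415 + \left(\frac{61}{2} + 40^{2} + 52 \cdot 40\right)} = \sqrt{4415 + \left(\frac{61}{2} + 1600 + 2080\right)} = \sqrt{4415 + \frac{7421}{2}} = \sqrt{\frac{16251}{2}} = \frac{\sqrt{32502}}{2}$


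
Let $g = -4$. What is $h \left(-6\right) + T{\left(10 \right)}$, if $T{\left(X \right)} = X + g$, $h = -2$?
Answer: $18$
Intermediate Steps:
$T{\left(X \right)} = -4 + X$ ($T{\left(X \right)} = X - 4 = -4 + X$)
$h \left(-6\right) + T{\left(10 \right)} = \left(-2\right) \left(-6\right) + \left(-4 + 10\right) = 12 + 6 = 18$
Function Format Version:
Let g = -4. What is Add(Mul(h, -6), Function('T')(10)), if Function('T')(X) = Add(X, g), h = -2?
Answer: 18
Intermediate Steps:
Function('T')(X) = Add(-4, X) (Function('T')(X) = Add(X, -4) = Add(-4, X))
Add(Mul(h, -6), Function('T')(10)) = Add(Mul(-2, -6), Add(-4, 10)) = Add(12, 6) = 18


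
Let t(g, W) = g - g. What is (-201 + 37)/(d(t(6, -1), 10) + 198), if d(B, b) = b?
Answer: -41/52 ≈ -0.78846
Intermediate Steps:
t(g, W) = 0
(-201 + 37)/(d(t(6, -1), 10) + 198) = (-201 + 37)/(10 + 198) = -164/208 = -164*1/208 = -41/52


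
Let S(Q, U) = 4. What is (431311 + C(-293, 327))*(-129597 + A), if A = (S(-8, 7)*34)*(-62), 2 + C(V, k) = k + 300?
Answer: -59619694144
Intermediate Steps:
C(V, k) = 298 + k (C(V, k) = -2 + (k + 300) = -2 + (300 + k) = 298 + k)
A = -8432 (A = (4*34)*(-62) = 136*(-62) = -8432)
(431311 + C(-293, 327))*(-129597 + A) = (431311 + (298 + 327))*(-129597 - 8432) = (431311 + 625)*(-138029) = 431936*(-138029) = -59619694144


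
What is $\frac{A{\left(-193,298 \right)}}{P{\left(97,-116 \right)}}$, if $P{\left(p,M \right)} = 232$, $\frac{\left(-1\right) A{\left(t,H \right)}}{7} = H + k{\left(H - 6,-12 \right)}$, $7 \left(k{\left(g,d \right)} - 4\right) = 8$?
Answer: $- \frac{1061}{116} \approx -9.1465$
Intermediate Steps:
$k{\left(g,d \right)} = \frac{36}{7}$ ($k{\left(g,d \right)} = 4 + \frac{1}{7} \cdot 8 = 4 + \frac{8}{7} = \frac{36}{7}$)
$A{\left(t,H \right)} = -36 - 7 H$ ($A{\left(t,H \right)} = - 7 \left(H + \frac{36}{7}\right) = - 7 \left(\frac{36}{7} + H\right) = -36 - 7 H$)
$\frac{A{\left(-193,298 \right)}}{P{\left(97,-116 \right)}} = \frac{-36 - 2086}{232} = \left(-36 - 2086\right) \frac{1}{232} = \left(-2122\right) \frac{1}{232} = - \frac{1061}{116}$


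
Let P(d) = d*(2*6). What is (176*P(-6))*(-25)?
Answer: 316800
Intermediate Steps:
P(d) = 12*d (P(d) = d*12 = 12*d)
(176*P(-6))*(-25) = (176*(12*(-6)))*(-25) = (176*(-72))*(-25) = -12672*(-25) = 316800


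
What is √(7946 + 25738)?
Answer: 2*√8421 ≈ 183.53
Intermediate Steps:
√(7946 + 25738) = √33684 = 2*√8421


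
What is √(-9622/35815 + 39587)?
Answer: √50778463413145/35815 ≈ 198.96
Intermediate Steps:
√(-9622/35815 + 39587) = √(1417798783/35815) = √50778463413145/35815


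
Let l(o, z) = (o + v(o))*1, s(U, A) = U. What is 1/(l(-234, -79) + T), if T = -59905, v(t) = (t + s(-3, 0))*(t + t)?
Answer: 1/50777 ≈ 1.9694e-5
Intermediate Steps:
v(t) = 2*t*(-3 + t) (v(t) = (t - 3)*(t + t) = (-3 + t)*(2*t) = 2*t*(-3 + t))
l(o, z) = o + 2*o*(-3 + o) (l(o, z) = (o + 2*o*(-3 + o))*1 = o + 2*o*(-3 + o))
1/(l(-234, -79) + T) = 1/(-234*(-5 + 2*(-234)) - 59905) = 1/(-234*(-5 - 468) - 59905) = 1/(-234*(-473) - 59905) = 1/(110682 - 59905) = 1/50777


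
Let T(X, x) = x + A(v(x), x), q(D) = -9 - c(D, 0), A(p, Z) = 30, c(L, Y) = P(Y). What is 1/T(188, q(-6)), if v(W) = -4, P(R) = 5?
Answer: 1/16 ≈ 0.062500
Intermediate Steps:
c(L, Y) = 5
q(D) = -14 (q(D) = -9 - 1*5 = -9 - 5 = -14)
T(X, x) = 30 + x (T(X, x) = x + 30 = 30 + x)
1/T(188, q(-6)) = 1/(30 - 14) = 1/16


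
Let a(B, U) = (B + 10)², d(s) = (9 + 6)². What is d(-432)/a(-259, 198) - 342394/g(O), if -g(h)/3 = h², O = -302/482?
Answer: 136998692071621/471228267 ≈ 2.9073e+5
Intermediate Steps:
O = -151/241 (O = -302*1/482 = -151/241 ≈ -0.62656)
d(s) = 225 (d(s) = 15² = 225)
a(B, U) = (10 + B)²
g(h) = -3*h²
d(-432)/a(-259, 198) - 342394/g(O) = 225/((10 - 259)²) - 342394/((-3*(-151/241)²)) = 225/((-249)²) - 342394/((-3*22801/58081)) = 225/62001 - 342394/(-68403/58081) = 225*(1/62001) - 342394*(-58081/68403) = 25/6889 + 19886585914/68403 = 136998692071621/471228267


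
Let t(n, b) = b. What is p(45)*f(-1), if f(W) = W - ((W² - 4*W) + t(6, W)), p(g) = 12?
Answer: -60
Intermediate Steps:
f(W) = -W² + 4*W (f(W) = W - ((W² - 4*W) + W) = W - (W² - 3*W) = W + (-W² + 3*W) = -W² + 4*W)
p(45)*f(-1) = 12*(-(4 - 1*(-1))) = 12*(-(4 + 1)) = 12*(-1*5) = 12*(-5) = -60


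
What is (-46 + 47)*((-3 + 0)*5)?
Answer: -15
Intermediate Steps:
(-46 + 47)*((-3 + 0)*5) = 1*(-3*5) = 1*(-15) = -15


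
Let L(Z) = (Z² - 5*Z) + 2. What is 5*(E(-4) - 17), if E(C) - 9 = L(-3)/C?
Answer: -145/2 ≈ -72.500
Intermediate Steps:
L(Z) = 2 + Z² - 5*Z
E(C) = 9 + 26/C (E(C) = 9 + (2 + (-3)² - 5*(-3))/C = 9 + (2 + 9 + 15)/C = 9 + 26/C)
5*(E(-4) - 17) = 5*((9 + 26/(-4)) - 17) = 5*((9 + 26*(-¼)) - 17) = 5*((9 - 13/2) - 17) = 5*(5/2 - 17) = 5*(-29/2) = -145/2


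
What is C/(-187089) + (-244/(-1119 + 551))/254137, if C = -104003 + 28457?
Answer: 908758070771/2250521893802 ≈ 0.40380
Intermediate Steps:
C = -75546
C/(-187089) + (-244/(-1119 + 551))/254137 = -75546/(-187089) + (-244/(-1119 + 551))/254137 = -75546*(-1/187089) + (-244/(-568))*(1/254137) = 25182/62363 - 1/568*(-244)*(1/254137) = 25182/62363 + (61/142)*(1/254137) = 25182/62363 + 61/36087454 = 908758070771/2250521893802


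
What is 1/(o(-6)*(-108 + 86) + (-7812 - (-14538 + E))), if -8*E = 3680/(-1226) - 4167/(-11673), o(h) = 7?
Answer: 6360488/41799024475 ≈ 0.00015217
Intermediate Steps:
E = 2102661/6360488 (E = -(3680/(-1226) - 4167/(-11673))/8 = -(3680*(-1/1226) - 4167*(-1/11673))/8 = -(-1840/613 + 463/1297)/8 = -⅛*(-2102661/795061) = 2102661/6360488 ≈ 0.33058)
1/(o(-6)*(-108 + 86) + (-7812 - (-14538 + E))) = 1/(7*(-108 + 86) + (-7812 - (-14538 + 2102661/6360488))) = 1/(7*(-22) + (-7812 - 1*(-92466671883/6360488))) = 1/(-154 + (-7812 + 92466671883/6360488)) = 1/(-154 + 42778539627/6360488) = 1/(41799024475/6360488) = 6360488/41799024475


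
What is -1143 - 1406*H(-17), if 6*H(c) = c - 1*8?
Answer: 14146/3 ≈ 4715.3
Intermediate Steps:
H(c) = -4/3 + c/6 (H(c) = (c - 1*8)/6 = (c - 8)/6 = (-8 + c)/6 = -4/3 + c/6)
-1143 - 1406*H(-17) = -1143 - 1406*(-4/3 + (⅙)*(-17)) = -1143 - 1406*(-4/3 - 17/6) = -1143 - 1406*(-25/6) = -1143 + 17575/3 = 14146/3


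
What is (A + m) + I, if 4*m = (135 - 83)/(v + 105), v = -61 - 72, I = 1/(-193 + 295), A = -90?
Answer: -129169/1428 ≈ -90.454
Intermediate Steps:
I = 1/102 ≈ 0.0098039
v = -133
m = -13/28 (m = ((135 - 83)/(-133 + 105))/4 = (52/(-28))/4 = (52*(-1/28))/4 = (1/4)*(-13/7) = -13/28 ≈ -0.46429)
(A + m) + I = (-90 - 13/28) + 1/102 = -2533/28 + 1/102 = -129169/1428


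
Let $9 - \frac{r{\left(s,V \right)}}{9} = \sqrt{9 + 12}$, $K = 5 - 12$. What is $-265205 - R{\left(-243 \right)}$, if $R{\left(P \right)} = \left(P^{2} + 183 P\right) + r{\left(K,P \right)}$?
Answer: $-279866 + 9 \sqrt{21} \approx -2.7983 \cdot 10^{5}$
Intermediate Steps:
$K = -7$ ($K = 5 - 12 = -7$)
$r{\left(s,V \right)} = 81 - 9 \sqrt{21}$ ($r{\left(s,V \right)} = 81 - 9 \sqrt{9 + 12} = 81 - 9 \sqrt{21}$)
$R{\left(P \right)} = 81 + P^{2} - 9 \sqrt{21} + 183 P$ ($R{\left(P \right)} = \left(P^{2} + 183 P\right) + \left(81 - 9 \sqrt{21}\right) = 81 + P^{2} - 9 \sqrt{21} + 183 P$)
$-265205 - R{\left(-243 \right)} = -265205 - \left(81 + \left(-243\right)^{2} - 9 \sqrt{21} + 183 \left(-243\right)\right) = -265205 - \left(81 + 59049 - 9 \sqrt{21} - 44469\right) = -265205 - \left(14661 - 9 \sqrt{21}\right) = -279866 + 9 \sqrt{21}$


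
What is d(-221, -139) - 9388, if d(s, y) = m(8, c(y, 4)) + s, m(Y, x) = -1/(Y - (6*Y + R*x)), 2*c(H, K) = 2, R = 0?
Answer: -384359/40 ≈ -9609.0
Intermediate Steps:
c(H, K) = 1 (c(H, K) = (½)*2 = 1)
m(Y, x) = 1/(5*Y) (m(Y, x) = -1/(Y - (6*Y + 0*x)) = -1/(Y - (6*Y + 0)) = -1/(Y - 6*Y) = -1/((-5*Y)) = -(-1)/(5*Y) = 1/(5*Y))
d(s, y) = 1/40 + s (d(s, y) = (⅕)/8 + s = (⅕)*(⅛) + s = 1/40 + s)
d(-221, -139) - 9388 = (1/40 - 221) - 9388 = -8839/40 - 9388 = -384359/40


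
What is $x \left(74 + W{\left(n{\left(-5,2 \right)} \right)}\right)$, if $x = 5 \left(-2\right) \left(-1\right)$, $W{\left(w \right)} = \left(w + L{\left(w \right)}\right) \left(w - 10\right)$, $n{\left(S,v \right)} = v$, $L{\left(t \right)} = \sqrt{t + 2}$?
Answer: $420$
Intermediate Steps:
$L{\left(t \right)} = \sqrt{2 + t}$
$W{\left(w \right)} = \left(-10 + w\right) \left(w + \sqrt{2 + w}\right)$ ($W{\left(w \right)} = \left(w + \sqrt{2 + w}\right) \left(w - 10\right) = \left(w + \sqrt{2 + w}\right) \left(-10 + w\right) = \left(-10 + w\right) \left(w + \sqrt{2 + w}\right)$)
$x = 10$ ($x = \left(-10\right) \left(-1\right) = 10$)
$x \left(74 + W{\left(n{\left(-5,2 \right)} \right)}\right) = 10 \left(74 + \left(2^{2} - 20 - 10 \sqrt{2 + 2} + 2 \sqrt{2 + 2}\right)\right) = 10 \left(74 + \left(4 - 20 - 10 \sqrt{4} + 2 \sqrt{4}\right)\right) = 10 \left(74 + \left(4 - 20 - 20 + 2 \cdot 2\right)\right) = 10 \left(74 + \left(4 - 20 - 20 + 4\right)\right) = 10 \left(74 - 32\right) = 10 \cdot 42 = 420$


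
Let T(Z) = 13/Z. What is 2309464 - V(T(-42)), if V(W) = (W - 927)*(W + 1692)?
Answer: 6841117793/1764 ≈ 3.8782e+6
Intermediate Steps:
V(W) = (-927 + W)*(1692 + W)
2309464 - V(T(-42)) = 2309464 - (-1568484 + (13/(-42))**2 + 765*(13/(-42))) = 2309464 - (-1568484 + (13*(-1/42))**2 + 765*(13*(-1/42))) = 2309464 - (-1568484 + (-13/42)**2 + 765*(-13/42)) = 2309464 - (-1568484 + 169/1764 - 3315/14) = 2309464 - 1*(-2767223297/1764) = 2309464 + 2767223297/1764 = 6841117793/1764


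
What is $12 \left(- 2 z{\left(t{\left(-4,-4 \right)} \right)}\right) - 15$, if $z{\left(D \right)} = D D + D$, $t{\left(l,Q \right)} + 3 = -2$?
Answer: $-495$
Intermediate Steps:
$t{\left(l,Q \right)} = -5$ ($t{\left(l,Q \right)} = -3 - 2 = -5$)
$z{\left(D \right)} = D + D^{2}$ ($z{\left(D \right)} = D^{2} + D = D + D^{2}$)
$12 \left(- 2 z{\left(t{\left(-4,-4 \right)} \right)}\right) - 15 = 12 \left(- 2 \left(- 5 \left(1 - 5\right)\right)\right) - 15 = 12 \left(- 2 \left(\left(-5\right) \left(-4\right)\right)\right) - 15 = 12 \left(\left(-2\right) 20\right) - 15 = 12 \left(-40\right) - 15 = -480 - 15 = -495$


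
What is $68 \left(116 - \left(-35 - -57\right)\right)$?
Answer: $6392$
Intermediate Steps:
$68 \left(116 - \left(-35 - -57\right)\right) = 68 \left(116 - \left(-35 + 57\right)\right) = 68 \left(116 - 22\right) = 68 \cdot 94 = 6392$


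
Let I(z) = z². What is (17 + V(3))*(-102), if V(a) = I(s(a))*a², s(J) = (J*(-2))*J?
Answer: -299166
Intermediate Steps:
s(J) = -2*J² (s(J) = (-2*J)*J = -2*J²)
V(a) = 4*a⁶ (V(a) = (-2*a²)²*a² = (4*a⁴)*a² = 4*a⁶)
(17 + V(3))*(-102) = (17 + 4*3⁶)*(-102) = (17 + 4*729)*(-102) = (17 + 2916)*(-102) = 2933*(-102) = -299166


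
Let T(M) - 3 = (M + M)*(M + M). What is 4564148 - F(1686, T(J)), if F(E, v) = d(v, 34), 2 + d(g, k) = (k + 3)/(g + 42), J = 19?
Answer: 6796019313/1489 ≈ 4.5642e+6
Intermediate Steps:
T(M) = 3 + 4*M**2 (T(M) = 3 + (M + M)*(M + M) = 3 + (2*M)*(2*M) = 3 + 4*M**2)
d(g, k) = -2 + (3 + k)/(42 + g) (d(g, k) = -2 + (k + 3)/(g + 42) = -2 + (3 + k)/(42 + g))
F(E, v) = (-47 - 2*v)/(42 + v) (F(E, v) = (-81 + 34 - 2*v)/(42 + v) = (-47 - 2*v)/(42 + v))
4564148 - F(1686, T(J)) = 4564148 - (-47 - 2*(3 + 4*19**2))/(42 + (3 + 4*19**2)) = 4564148 - (-47 - 2*(3 + 4*361))/(42 + (3 + 4*361)) = 4564148 - (-47 - 2*(3 + 1444))/(42 + (3 + 1444)) = 4564148 - (-47 - 2*1447)/(42 + 1447) = 4564148 - (-47 - 2894)/1489 = 4564148 - (-2941)/1489 = 4564148 - 1*(-2941/1489) = 4564148 + 2941/1489 = 6796019313/1489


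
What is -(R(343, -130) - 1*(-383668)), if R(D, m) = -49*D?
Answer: -366861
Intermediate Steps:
-(R(343, -130) - 1*(-383668)) = -(-49*343 - 1*(-383668)) = -(-16807 + 383668) = -1*366861 = -366861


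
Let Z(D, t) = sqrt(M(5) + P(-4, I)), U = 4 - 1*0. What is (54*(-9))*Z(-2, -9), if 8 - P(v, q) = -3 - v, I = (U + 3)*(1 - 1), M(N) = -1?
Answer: -486*sqrt(6) ≈ -1190.5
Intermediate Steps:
U = 4 (U = 4 + 0 = 4)
I = 0 (I = (4 + 3)*(1 - 1) = 7*0 = 0)
P(v, q) = 11 + v (P(v, q) = 8 - (-3 - v) = 8 + (3 + v) = 11 + v)
Z(D, t) = sqrt(6) (Z(D, t) = sqrt(-1 + (11 - 4)) = sqrt(-1 + 7) = sqrt(6))
(54*(-9))*Z(-2, -9) = (54*(-9))*sqrt(6) = -486*sqrt(6)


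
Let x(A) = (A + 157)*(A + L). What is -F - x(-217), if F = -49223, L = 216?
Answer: 49163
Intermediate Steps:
x(A) = (157 + A)*(216 + A) (x(A) = (A + 157)*(A + 216) = (157 + A)*(216 + A))
-F - x(-217) = -1*(-49223) - (33912 + (-217)² + 373*(-217)) = 49223 - (33912 + 47089 - 80941) = 49223 - 1*60 = 49223 - 60 = 49163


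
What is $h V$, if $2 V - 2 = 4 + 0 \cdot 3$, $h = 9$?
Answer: $27$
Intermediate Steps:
$V = 3$ ($V = 1 + \frac{4 + 0 \cdot 3}{2} = 1 + \frac{4 + 0}{2} = 1 + \frac{1}{2} \cdot 4 = 1 + 2 = 3$)
$h V = 9 \cdot 3 = 27$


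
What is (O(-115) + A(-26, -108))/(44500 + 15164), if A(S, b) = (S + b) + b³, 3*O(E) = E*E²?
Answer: -5300413/178992 ≈ -29.613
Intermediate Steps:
O(E) = E³/3 (O(E) = (E*E²)/3 = E³/3)
A(S, b) = S + b + b³
(O(-115) + A(-26, -108))/(44500 + 15164) = ((⅓)*(-115)³ + (-26 - 108 + (-108)³))/(44500 + 15164) = ((⅓)*(-1520875) + (-26 - 108 - 1259712))/59664 = (-1520875/3 - 1259846)*(1/59664) = -5300413/3*1/59664 = -5300413/178992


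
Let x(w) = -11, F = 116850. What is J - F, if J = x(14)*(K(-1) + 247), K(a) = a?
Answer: -119556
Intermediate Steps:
J = -2706 (J = -11*(-1 + 247) = -11*246 = -2706)
J - F = -2706 - 1*116850 = -2706 - 116850 = -119556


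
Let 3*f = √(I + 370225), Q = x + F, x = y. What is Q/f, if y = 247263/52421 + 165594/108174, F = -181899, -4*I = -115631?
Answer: -31255729899470*√1596531/45723593597363 ≈ -863.73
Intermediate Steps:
I = 115631/4 (I = -¼*(-115631) = 115631/4 ≈ 28908.)
y = 536788346/85918019 (y = 247263*(1/52421) + 165594*(1/108174) = 247263/52421 + 2509/1639 = 536788346/85918019 ≈ 6.2477)
x = 536788346/85918019 ≈ 6.2477
Q = -15627864949735/85918019 (Q = 536788346/85918019 - 181899 = -15627864949735/85918019 ≈ -1.8189e+5)
f = √1596531/6 (f = √(115631/4 + 370225)/3 = √(1596531/4)/3 = (√1596531/2)/3 = √1596531/6 ≈ 210.59)
Q/f = -15627864949735*2*√1596531/532177/85918019 = -31255729899470*√1596531/45723593597363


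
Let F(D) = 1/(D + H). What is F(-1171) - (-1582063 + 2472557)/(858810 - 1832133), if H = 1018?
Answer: 15030251/16546491 ≈ 0.90837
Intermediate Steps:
F(D) = 1/(1018 + D) (F(D) = 1/(D + 1018) = 1/(1018 + D))
F(-1171) - (-1582063 + 2472557)/(858810 - 1832133) = 1/(1018 - 1171) - (-1582063 + 2472557)/(858810 - 1832133) = 1/(-153) - 890494/(-973323) = -1/153 - 890494*(-1)/973323 = -1/153 - 1*(-890494/973323) = -1/153 + 890494/973323 = 15030251/16546491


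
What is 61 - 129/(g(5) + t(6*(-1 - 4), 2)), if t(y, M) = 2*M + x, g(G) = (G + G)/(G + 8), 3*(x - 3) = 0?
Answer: 4484/101 ≈ 44.396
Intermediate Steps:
x = 3 (x = 3 + (⅓)*0 = 3 + 0 = 3)
g(G) = 2*G/(8 + G) (g(G) = (2*G)/(8 + G) = 2*G/(8 + G))
t(y, M) = 3 + 2*M (t(y, M) = 2*M + 3 = 3 + 2*M)
61 - 129/(g(5) + t(6*(-1 - 4), 2)) = 61 - 129/(2*5/(8 + 5) + (3 + 2*2)) = 61 - 129/(2*5/13 + (3 + 4)) = 61 - 129/(2*5*(1/13) + 7) = 61 - 129/(10/13 + 7) = 61 - 129/101/13 = 61 - 129*13/101 = 61 - 1677/101 = 4484/101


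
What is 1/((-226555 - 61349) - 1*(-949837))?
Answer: 1/661933 ≈ 1.5107e-6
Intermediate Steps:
1/((-226555 - 61349) - 1*(-949837)) = 1/(-287904 + 949837) = 1/661933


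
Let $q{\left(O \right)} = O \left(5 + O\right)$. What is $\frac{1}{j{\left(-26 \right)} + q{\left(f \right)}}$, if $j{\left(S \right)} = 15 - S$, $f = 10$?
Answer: $\frac{1}{191} \approx 0.0052356$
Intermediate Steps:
$\frac{1}{j{\left(-26 \right)} + q{\left(f \right)}} = \frac{1}{\left(15 - -26\right) + 10 \left(5 + 10\right)} = \frac{1}{\left(15 + 26\right) + 10 \cdot 15} = \frac{1}{41 + 150} = \frac{1}{191}$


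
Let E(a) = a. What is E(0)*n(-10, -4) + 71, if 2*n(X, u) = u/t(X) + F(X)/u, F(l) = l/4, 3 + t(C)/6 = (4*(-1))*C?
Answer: 71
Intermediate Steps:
t(C) = -18 - 24*C (t(C) = -18 + 6*((4*(-1))*C) = -18 + 6*(-4*C) = -18 - 24*C)
F(l) = l/4 (F(l) = l*(¼) = l/4)
n(X, u) = u/(2*(-18 - 24*X)) + X/(8*u) (n(X, u) = (u/(-18 - 24*X) + (X/4)/u)/2 = (u/(-18 - 24*X) + X/(4*u))/2 = u/(2*(-18 - 24*X)) + X/(8*u))
E(0)*n(-10, -4) + 71 = 0*((-1/12*(-4)² + (⅛)*(-10)*(3 + 4*(-10)))/((-4)*(3 + 4*(-10)))) + 71 = 0*(-(-1/12*16 + (⅛)*(-10)*(3 - 40))/(4*(3 - 40))) + 71 = 0*(-¼*(-4/3 + (⅛)*(-10)*(-37))/(-37)) + 71 = 0*(-¼*(-1/37)*(-4/3 + 185/4)) + 71 = 0*(-¼*(-1/37)*539/12) + 71 = 0*(539/1776) + 71 = 0 + 71 = 71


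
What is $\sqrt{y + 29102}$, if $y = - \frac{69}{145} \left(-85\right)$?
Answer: $\frac{\sqrt{24508799}}{29} \approx 170.71$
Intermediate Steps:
$y = \frac{1173}{29}$ ($y = \left(-69\right) \frac{1}{145} \left(-85\right) = \left(- \frac{69}{145}\right) \left(-85\right) = \frac{1173}{29} \approx 40.448$)
$\sqrt{y + 29102} = \sqrt{\frac{1173}{29} + 29102} = \sqrt{\frac{845131}{29}} = \frac{\sqrt{24508799}}{29}$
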